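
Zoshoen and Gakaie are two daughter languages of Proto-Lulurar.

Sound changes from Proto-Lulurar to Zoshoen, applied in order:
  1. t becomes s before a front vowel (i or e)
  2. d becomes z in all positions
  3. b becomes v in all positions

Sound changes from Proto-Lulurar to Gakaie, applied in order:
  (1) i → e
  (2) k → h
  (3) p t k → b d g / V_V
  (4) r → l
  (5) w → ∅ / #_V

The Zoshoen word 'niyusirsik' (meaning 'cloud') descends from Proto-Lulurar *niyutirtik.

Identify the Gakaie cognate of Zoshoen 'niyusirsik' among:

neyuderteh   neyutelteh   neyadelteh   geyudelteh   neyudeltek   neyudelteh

neyudelteh

Gakaie: *niyutirtik > neyutertek > neyuterteh > neyuderteh > neyudelteh  (by vowel merger, unconditioned shift, intervocalic voicing, unconditioned shift)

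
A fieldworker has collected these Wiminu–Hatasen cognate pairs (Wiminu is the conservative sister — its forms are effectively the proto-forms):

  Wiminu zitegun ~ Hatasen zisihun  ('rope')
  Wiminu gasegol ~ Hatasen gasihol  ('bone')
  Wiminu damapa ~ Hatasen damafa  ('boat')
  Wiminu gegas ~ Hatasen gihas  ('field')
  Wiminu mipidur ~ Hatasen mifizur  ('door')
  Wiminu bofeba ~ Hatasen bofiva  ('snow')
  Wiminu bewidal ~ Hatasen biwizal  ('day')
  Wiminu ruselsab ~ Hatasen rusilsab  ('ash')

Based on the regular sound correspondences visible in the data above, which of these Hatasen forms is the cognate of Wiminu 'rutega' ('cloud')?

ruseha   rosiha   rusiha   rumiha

zitegun ~ zisihun — Wiminu t corresponds to Hatasen s between vowels (before a front vowel).
zitegun ~ zisihun, gasegol ~ gasihol — Wiminu e corresponds to Hatasen i after a consonant, before a consonant other than r, m, n, p, b, f, v.
gegas ~ gihas — Wiminu g corresponds to Hatasen h between vowels (before a back vowel).
Applying these to Wiminu 'rutega':
  rutega → rusega   (t→s between vowels (before a front vowel))
  rusega → rusiga   (e→i after a consonant, before a consonant other than r, m, n, p, b, f, v)
  rusiga → rusiha   (g→h between vowels (before a back vowel))
So the Hatasen cognate is 'rusiha'.

rusiha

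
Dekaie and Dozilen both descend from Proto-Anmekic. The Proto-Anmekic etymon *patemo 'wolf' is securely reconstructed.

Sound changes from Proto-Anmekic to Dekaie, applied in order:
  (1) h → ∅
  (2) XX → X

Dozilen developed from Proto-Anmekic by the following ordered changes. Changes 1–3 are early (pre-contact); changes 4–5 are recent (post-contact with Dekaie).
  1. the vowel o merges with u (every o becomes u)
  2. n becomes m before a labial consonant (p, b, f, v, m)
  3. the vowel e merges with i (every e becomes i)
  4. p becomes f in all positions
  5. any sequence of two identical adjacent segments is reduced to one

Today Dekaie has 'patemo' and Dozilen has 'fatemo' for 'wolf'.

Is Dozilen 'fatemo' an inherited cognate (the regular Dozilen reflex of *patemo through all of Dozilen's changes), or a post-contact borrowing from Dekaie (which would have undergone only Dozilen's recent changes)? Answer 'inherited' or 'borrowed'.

borrowed

If inherited, *patemo would pass through all of Dozilen's changes:
Dozilen: *patemo > patemu > patimu > fatimu  (by vowel merger, vowel merger, unconditioned shift)
If borrowed from Dekaie 'patemo' after the early changes, it would undergo only the recent ones:
  rule 4 (unconditioned shift): patemo → fatemo
  rule 5 (degemination): no change (fatemo)
  ⇒ as a loan: fatemo
Dozilen 'fatemo' matches the loan outcome 'fatemo', not the inherited 'fatimu' — it skipped the early Dozilen changes, so it was borrowed from Dekaie.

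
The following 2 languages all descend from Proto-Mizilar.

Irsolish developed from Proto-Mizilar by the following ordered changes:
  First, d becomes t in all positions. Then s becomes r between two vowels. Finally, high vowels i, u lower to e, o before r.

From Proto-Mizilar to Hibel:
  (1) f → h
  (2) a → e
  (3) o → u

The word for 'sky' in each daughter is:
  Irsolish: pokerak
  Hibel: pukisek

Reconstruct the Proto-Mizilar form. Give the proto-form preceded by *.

*pokisak

Position 2: Irsolish has o, Hibel has u. Taking the neighbouring segments as reconstructed: Irsolish o can only go back to *o; Hibel u could go back to *o or *u — the one source consistent with every daughter is *o.
Position 6: Irsolish has a, Hibel has e. Irsolish preserves a here (none of its changes turn any other segment into a), so the proto-segment is *a.
Position 4: Irsolish has e, Hibel has i. Hibel preserves i here (none of its changes turn any other segment into i), so the proto-segment is *i.
Continuing position by position gives *pokisak; check it forward:
Irsolish: *pokisak > pokirak > pokerak  (by rhotacism, pre-rhotic lowering)
Hibel: *pokisak > pokisek > pukisek  (by vowel merger, vowel merger)
*pokisak is the unique common source.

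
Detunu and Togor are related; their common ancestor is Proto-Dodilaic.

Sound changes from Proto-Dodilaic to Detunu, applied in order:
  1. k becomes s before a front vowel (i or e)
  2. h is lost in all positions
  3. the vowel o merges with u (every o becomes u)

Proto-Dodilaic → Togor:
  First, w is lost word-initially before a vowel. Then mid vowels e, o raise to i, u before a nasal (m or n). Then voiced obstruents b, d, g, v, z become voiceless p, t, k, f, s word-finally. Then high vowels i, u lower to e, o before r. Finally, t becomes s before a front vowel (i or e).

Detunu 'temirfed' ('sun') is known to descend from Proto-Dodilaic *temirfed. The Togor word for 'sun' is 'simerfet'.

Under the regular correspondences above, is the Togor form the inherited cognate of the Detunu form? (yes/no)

Derive the expected Togor reflex of *temirfed:
Togor: *temirfed
  temirfed (rule 1 does not apply)
  temirfed → timirfed   [pre-nasal raising]
  timirfed → timirfet   [final devoicing]
  timirfet → timerfet   [pre-rhotic lowering]
  timerfet → simerfet   [palatalisation]
  giving Togor simerfet.
Togor 'simerfet' matches the regular reflex exactly, so the pair is cognate.

yes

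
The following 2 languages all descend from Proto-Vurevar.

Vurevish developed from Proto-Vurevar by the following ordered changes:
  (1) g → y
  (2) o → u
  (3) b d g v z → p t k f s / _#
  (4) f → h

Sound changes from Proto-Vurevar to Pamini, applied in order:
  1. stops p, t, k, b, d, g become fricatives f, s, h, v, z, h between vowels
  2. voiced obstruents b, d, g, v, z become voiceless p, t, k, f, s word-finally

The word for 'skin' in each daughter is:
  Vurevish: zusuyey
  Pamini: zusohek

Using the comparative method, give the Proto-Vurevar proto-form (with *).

Position 5: Vurevish has y, Pamini has h. Taking the neighbouring segments as reconstructed: Vurevish y could go back to *g or *y; Pamini h could go back to *k or *g or *h — the one source consistent with every daughter is *g.
Position 7: Vurevish has y, Pamini has k. Taking the neighbouring segments as reconstructed: Vurevish y could go back to *g or *y; Pamini k could go back to *k or *g — the one source consistent with every daughter is *g.
Position 4: Vurevish has u, Pamini has o. Pamini preserves o here (none of its changes turn any other segment into o), so the proto-segment is *o.
Verify the candidate proto-form against each daughter:
Vurevish: *zusogeg > zusoyey > zusuyey  (by unconditioned shift, vowel merger)
Pamini: *zusogeg > zusoheg > zusohek  (by intervocalic lenition, final devoicing)
*zusogeg is the unique common source.

*zusogeg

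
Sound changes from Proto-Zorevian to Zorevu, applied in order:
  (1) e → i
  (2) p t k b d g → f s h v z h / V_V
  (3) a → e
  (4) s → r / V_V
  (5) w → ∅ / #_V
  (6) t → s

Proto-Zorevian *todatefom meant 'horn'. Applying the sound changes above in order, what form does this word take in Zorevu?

Zorevu: *todatefom
  todatefom → todatifom   [vowel merger]
  todatifom → tozasifom   [intervocalic lenition]
  tozasifom → tozesifom   [vowel merger]
  tozesifom → tozerifom   [rhotacism]
  tozerifom (rule 5 does not apply)
  tozerifom → sozerifom   [unconditioned shift]
  giving Zorevu sozerifom.

sozerifom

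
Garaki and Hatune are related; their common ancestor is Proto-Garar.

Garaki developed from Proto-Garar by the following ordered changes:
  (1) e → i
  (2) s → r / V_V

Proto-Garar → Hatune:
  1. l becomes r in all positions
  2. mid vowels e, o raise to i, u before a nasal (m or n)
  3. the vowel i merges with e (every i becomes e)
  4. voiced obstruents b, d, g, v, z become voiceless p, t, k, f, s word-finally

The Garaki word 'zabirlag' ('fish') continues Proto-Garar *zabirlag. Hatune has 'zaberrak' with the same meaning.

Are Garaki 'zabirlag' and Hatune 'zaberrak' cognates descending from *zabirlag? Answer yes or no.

Derive the expected Hatune reflex of *zabirlag:
Hatune: *zabirlag > zabirrag > zaberrag > zaberrak  (by unconditioned shift, vowel merger, final devoicing)
Hatune 'zaberrak' matches the regular reflex exactly, so the pair is cognate.

yes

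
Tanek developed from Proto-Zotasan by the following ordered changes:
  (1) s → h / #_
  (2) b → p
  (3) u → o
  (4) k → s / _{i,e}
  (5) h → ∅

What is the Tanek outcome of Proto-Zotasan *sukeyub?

oseyop

Tanek: *sukeyub
  sukeyub → hukeyub   [debuccalisation]
  hukeyub → hukeyup   [unconditioned shift]
  hukeyup → hokeyop   [vowel merger]
  hokeyop → hoseyop   [palatalisation]
  hoseyop → oseyop   [h-loss]
  giving Tanek oseyop.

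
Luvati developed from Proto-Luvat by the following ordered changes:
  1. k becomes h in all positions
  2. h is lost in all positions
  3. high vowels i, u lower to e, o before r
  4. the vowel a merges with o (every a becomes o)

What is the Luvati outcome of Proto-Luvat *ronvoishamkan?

Luvati: start from *ronvoishamkan.
  rule 1 (unconditioned shift): ronvoishamkan → ronvoishamhan
  rule 2 (h-loss): ronvoishamhan → ronvoisaman
  rule 3: no change — ronvoisaman
  rule 4 (vowel merger): ronvoisaman → ronvoisomon
  ⇒ Luvati ronvoisomon

ronvoisomon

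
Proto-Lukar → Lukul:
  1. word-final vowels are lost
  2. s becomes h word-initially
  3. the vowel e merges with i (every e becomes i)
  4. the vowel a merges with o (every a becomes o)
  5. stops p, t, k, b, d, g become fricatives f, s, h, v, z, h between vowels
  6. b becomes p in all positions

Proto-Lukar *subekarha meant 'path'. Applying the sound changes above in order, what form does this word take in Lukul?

Lukul: *subekarha > subekarh > hubekarh > hubikarh > hubikorh > huvihorh  (by apocope, debuccalisation, vowel merger, vowel merger, intervocalic lenition)

huvihorh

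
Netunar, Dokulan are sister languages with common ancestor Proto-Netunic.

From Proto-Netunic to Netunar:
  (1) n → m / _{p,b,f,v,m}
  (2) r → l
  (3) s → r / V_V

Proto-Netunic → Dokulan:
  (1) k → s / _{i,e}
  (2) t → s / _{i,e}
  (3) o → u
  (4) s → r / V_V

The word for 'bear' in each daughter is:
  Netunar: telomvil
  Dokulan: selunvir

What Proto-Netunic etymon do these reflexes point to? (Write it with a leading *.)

*telonvir

Position 4: Netunar has o, Dokulan has u. Netunar preserves o here (none of its changes turn any other segment into o), so the proto-segment is *o.
Position 8: Netunar has l, Dokulan has r. Taking the neighbouring segments as reconstructed: Netunar l could go back to *l or *r; Dokulan r can only go back to *r — the one source consistent with every daughter is *r.
Position 5: Netunar has m, Dokulan has n. Dokulan preserves n here (none of its changes turn any other segment into n), so the proto-segment is *n.
This points to *telonvir. Verify forward in each daughter:
Netunar: start from *telonvir.
  rule 1 (nasal place assimilation): telonvir → telomvir
  rule 2 (unconditioned shift): telomvir → telomvil
  rule 3: no change — telomvil
  ⇒ Netunar telomvil
Dokulan: *telonvir
  telonvir (rule 1 does not apply)
  telonvir → selonvir   [palatalisation]
  selonvir → selunvir   [vowel merger]
  selunvir (rule 4 does not apply)
  giving Dokulan selunvir.
No other proto-form is consistent with every reflex, so the reconstruction is *telonvir.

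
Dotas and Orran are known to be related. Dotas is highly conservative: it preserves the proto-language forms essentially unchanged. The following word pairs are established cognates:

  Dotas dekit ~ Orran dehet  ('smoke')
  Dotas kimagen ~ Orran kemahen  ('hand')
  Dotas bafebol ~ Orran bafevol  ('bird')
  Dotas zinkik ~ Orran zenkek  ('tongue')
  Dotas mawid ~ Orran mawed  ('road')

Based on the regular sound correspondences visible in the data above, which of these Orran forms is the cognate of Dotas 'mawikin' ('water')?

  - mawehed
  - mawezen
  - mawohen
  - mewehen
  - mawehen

dekit ~ dehet, zinkik ~ zenkek — Dotas i corresponds to Orran e after a consonant, before a consonant other than r, m, n, p, b, f, v.
dekit ~ dehet — Dotas k corresponds to Orran h between vowels (before a front vowel).
zinkik ~ zenkek — Dotas i corresponds to Orran e after a consonant, before a nasal.
Applying these to Dotas 'mawikin':
  mawikin → mawekin   (i→e after a consonant, before a consonant other than r, m, n, p, b, f, v)
  mawekin → mawehin   (k→h between vowels (before a front vowel))
  mawehin → mawehen   (i→e after a consonant, before a nasal)
So the Orran cognate is 'mawehen'.

mawehen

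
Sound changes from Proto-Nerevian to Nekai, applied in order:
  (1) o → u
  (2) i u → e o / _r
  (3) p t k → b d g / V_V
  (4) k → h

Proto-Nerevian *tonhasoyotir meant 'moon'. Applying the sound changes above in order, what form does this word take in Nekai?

Nekai: *tonhasoyotir
  tonhasoyotir → tunhasuyutir   [vowel merger]
  tunhasuyutir → tunhasuyuter   [pre-rhotic lowering]
  tunhasuyuter → tunhasuyuder   [intervocalic voicing]
  tunhasuyuder (rule 4 does not apply)
  giving Nekai tunhasuyuder.

tunhasuyuder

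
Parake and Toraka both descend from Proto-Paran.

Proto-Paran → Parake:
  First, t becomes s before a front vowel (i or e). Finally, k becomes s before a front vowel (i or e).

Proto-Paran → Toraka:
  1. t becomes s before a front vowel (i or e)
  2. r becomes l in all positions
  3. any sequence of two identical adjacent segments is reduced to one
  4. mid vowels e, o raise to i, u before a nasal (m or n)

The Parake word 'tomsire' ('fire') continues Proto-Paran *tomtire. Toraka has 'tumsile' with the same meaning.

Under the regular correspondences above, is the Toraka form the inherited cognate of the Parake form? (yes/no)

yes

Derive the expected Toraka reflex of *tomtire:
Toraka: *tomtire
  tomtire → tomsire   [palatalisation]
  tomsire → tomsile   [unconditioned shift]
  tomsile (rule 3 does not apply)
  tomsile → tumsile   [pre-nasal raising]
  giving Toraka tumsile.
Toraka 'tumsile' matches the regular reflex exactly, so the pair is cognate.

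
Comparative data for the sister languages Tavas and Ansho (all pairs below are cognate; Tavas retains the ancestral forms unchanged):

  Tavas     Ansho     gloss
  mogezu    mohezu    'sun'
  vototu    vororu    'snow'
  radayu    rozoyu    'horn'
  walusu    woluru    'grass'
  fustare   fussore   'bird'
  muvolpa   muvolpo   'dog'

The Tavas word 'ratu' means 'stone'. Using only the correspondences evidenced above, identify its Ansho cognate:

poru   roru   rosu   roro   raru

radayu ~ rozoyu, walusu ~ woluru — Tavas a corresponds to Ansho o after a consonant, before a consonant other than r, m, n, p, b, f, v.
vototu ~ vororu — Tavas t corresponds to Ansho r between vowels (before a back vowel).
Applying these to Tavas 'ratu':
  ratu → rotu   (a→o after a consonant, before a consonant other than r, m, n, p, b, f, v)
  rotu → roru   (t→r between vowels (before a back vowel))
So the Ansho cognate is 'roru'.

roru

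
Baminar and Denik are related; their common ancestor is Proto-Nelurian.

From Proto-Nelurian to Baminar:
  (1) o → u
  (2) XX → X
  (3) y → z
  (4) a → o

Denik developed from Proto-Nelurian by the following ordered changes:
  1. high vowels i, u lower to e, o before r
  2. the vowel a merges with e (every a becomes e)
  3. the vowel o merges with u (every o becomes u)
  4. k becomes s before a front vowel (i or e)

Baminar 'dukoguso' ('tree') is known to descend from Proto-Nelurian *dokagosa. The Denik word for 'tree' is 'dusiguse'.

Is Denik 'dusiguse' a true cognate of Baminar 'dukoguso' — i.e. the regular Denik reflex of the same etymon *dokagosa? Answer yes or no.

Derive the expected Denik reflex of *dokagosa:
Denik: *dokagosa > dokegose > dukeguse > duseguse  (by vowel merger, vowel merger, palatalisation)
The regular Denik reflex would be 'duseguse', but the attested form is 'dusiguse'. The correspondence is irregular, so they are not cognates (the Denik form has a different source).

no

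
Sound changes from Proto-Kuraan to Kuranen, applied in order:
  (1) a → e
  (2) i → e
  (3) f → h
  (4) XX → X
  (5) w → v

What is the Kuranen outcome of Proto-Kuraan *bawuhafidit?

Kuranen: start from *bawuhafidit.
  rule 1 (vowel merger): bawuhafidit → bewuhefidit
  rule 2 (vowel merger): bewuhefidit → bewuhefedet
  rule 3 (unconditioned shift): bewuhefedet → bewuhehedet
  rule 4: no change — bewuhehedet
  rule 5 (unconditioned shift): bewuhehedet → bevuhehedet
  ⇒ Kuranen bevuhehedet

bevuhehedet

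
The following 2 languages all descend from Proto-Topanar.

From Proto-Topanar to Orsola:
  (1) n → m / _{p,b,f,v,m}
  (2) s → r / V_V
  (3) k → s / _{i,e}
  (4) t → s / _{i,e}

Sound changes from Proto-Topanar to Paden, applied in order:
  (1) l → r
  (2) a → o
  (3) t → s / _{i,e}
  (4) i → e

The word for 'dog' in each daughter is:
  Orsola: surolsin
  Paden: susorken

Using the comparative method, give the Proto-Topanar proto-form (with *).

*susolkin

Position 3: Orsola has r, Paden has s. Taking the neighbouring segments as reconstructed: Orsola r could go back to *s or *r; Paden s can only go back to *s — the one source consistent with every daughter is *s.
Position 6: Orsola has s, Paden has k. Paden preserves k here (none of its changes turn any other segment into k), so the proto-segment is *k.
Continuing position by position gives *susolkin; check it forward:
Orsola: *susolkin > surolkin > surolsin  (by rhotacism, palatalisation)
Paden: start from *susolkin.
  rule 1 (unconditioned shift): susolkin → susorkin
  rule 2: no change — susorkin
  rule 3: no change — susorkin
  rule 4 (vowel merger): susorkin → susorken
  ⇒ Paden susorken
No other proto-form is consistent with every reflex, so the reconstruction is *susolkin.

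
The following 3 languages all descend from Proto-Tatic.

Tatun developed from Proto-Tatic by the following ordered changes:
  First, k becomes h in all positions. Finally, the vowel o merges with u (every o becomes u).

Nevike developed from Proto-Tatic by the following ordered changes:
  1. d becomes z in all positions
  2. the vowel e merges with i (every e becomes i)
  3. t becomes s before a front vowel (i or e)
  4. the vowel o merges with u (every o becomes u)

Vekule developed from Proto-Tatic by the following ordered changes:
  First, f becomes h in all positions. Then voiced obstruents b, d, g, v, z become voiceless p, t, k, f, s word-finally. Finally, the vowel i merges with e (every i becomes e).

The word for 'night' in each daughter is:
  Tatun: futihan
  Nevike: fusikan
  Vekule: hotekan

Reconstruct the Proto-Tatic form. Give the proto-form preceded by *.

Position 3: Tatun has t, Nevike has s, Vekule has t. Tatun preserves t here (none of its changes turn any other segment into t), so the proto-segment is *t.
Position 1: Tatun has f, Nevike has f, Vekule has h. Tatun preserves f here (none of its changes turn any other segment into f), so the proto-segment is *f.
Verify the candidate proto-form against each daughter:
Tatun: *fotikan > fotihan > futihan  (by unconditioned shift, vowel merger)
Nevike: *fotikan
  fotikan (rule 1 does not apply)
  fotikan (rule 2 does not apply)
  fotikan → fosikan   [palatalisation]
  fosikan → fusikan   [vowel merger]
  giving Nevike fusikan.
Vekule: start from *fotikan.
  rule 1 (unconditioned shift): fotikan → hotikan
  rule 2: no change — hotikan
  rule 3 (vowel merger): hotikan → hotekan
  ⇒ Vekule hotekan
Only *fotikan yields all of Tatun futihan, Nevike fusikan, Vekule hotekan.

*fotikan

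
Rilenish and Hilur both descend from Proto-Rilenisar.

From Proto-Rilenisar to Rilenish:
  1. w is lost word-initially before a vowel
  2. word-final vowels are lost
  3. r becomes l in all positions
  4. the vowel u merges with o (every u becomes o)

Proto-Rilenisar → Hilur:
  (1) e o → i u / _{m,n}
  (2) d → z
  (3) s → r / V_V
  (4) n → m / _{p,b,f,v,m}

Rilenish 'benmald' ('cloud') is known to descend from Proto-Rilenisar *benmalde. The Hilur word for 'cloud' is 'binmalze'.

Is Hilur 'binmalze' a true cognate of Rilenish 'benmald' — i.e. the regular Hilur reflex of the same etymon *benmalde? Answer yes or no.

no

Derive the expected Hilur reflex of *benmalde:
Hilur: start from *benmalde.
  rule 1 (pre-nasal raising): benmalde → binmalde
  rule 2 (unconditioned shift): binmalde → binmalze
  rule 3: no change — binmalze
  rule 4 (nasal place assimilation): binmalze → bimmalze
  ⇒ Hilur bimmalze
The regular Hilur reflex would be 'bimmalze', but the attested form is 'binmalze'. The correspondence is irregular, so they are not cognates (the Hilur form has a different source).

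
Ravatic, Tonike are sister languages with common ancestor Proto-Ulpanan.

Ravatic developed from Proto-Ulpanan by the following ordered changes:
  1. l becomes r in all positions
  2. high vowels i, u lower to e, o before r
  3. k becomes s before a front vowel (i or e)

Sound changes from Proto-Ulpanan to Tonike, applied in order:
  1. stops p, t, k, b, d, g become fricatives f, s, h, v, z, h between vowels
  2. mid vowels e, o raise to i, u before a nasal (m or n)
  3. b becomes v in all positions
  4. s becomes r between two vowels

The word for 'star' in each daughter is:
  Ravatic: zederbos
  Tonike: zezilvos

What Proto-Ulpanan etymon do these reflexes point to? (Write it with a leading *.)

Position 4: Ravatic has e, Tonike has i. Taking the neighbouring segments as reconstructed: Ravatic e could go back to *e or *i; Tonike i can only go back to *i — the one source consistent with every daughter is *i.
Position 3: Ravatic has d, Tonike has z. Ravatic preserves d here (none of its changes turn any other segment into d), so the proto-segment is *d.
Verify the candidate proto-form against each daughter:
Ravatic: start from *zedilbos.
  rule 1 (unconditioned shift): zedilbos → zedirbos
  rule 2 (pre-rhotic lowering): zedirbos → zederbos
  rule 3: no change — zederbos
  ⇒ Ravatic zederbos
Tonike: start from *zedilbos.
  rule 1 (intervocalic lenition): zedilbos → zezilbos
  rule 2: no change — zezilbos
  rule 3 (unconditioned shift): zezilbos → zezilvos
  rule 4: no change — zezilvos
  ⇒ Tonike zezilvos
*zedilbos is the unique common source.

*zedilbos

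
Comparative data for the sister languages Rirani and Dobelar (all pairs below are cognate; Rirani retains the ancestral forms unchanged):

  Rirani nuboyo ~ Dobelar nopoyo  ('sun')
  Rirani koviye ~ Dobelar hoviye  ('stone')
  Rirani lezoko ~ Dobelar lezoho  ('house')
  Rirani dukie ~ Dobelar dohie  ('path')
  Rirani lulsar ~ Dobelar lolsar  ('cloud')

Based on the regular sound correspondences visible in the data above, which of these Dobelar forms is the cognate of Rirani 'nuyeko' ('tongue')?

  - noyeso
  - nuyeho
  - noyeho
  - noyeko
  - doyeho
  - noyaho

dukie ~ dohie, lulsar ~ lolsar — Rirani u corresponds to Dobelar o after a consonant, before a consonant other than r, m, n, p, b, f, v.
lezoko ~ lezoho — Rirani k corresponds to Dobelar h between vowels (before a back vowel).
Applying these to Rirani 'nuyeko':
  nuyeko → noyeko   (u→o after a consonant, before a consonant other than r, m, n, p, b, f, v)
  noyeko → noyeho   (k→h between vowels (before a back vowel))
So the Dobelar cognate is 'noyeho'.

noyeho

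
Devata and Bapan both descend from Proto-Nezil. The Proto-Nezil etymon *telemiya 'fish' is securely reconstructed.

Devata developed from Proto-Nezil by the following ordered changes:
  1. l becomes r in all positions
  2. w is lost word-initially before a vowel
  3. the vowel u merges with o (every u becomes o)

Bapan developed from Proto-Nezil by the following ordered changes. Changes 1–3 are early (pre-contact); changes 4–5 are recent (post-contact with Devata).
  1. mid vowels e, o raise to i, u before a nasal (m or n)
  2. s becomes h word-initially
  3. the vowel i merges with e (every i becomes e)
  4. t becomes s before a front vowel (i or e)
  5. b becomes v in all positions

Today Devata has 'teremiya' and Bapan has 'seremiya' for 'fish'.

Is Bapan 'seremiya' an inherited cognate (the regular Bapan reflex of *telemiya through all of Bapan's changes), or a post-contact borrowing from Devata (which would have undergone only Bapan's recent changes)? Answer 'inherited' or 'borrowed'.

borrowed

If inherited, *telemiya would pass through all of Bapan's changes:
Bapan: *telemiya > telimiya > telemeya > selemeya  (by pre-nasal raising, vowel merger, palatalisation)
If borrowed from Devata 'teremiya' after the early changes, it would undergo only the recent ones:
  rule 4 (palatalisation): teremiya → seremiya
  rule 5 (unconditioned shift): no change (seremiya)
  ⇒ as a loan: seremiya
Bapan 'seremiya' matches the loan outcome 'seremiya', not the inherited 'selemeya' — it skipped the early Bapan changes, so it was borrowed from Devata.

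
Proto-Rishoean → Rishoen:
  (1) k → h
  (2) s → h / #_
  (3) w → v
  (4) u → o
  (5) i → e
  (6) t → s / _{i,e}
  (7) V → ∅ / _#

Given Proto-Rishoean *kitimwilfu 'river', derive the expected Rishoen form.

Rishoen: *kitimwilfu
  kitimwilfu → hitimwilfu   [unconditioned shift]
  hitimwilfu (rule 2 does not apply)
  hitimwilfu → hitimvilfu   [unconditioned shift]
  hitimvilfu → hitimvilfo   [vowel merger]
  hitimvilfo → hetemvelfo   [vowel merger]
  hetemvelfo → hesemvelfo   [palatalisation]
  hesemvelfo → hesemvelf   [apocope]
  giving Rishoen hesemvelf.

hesemvelf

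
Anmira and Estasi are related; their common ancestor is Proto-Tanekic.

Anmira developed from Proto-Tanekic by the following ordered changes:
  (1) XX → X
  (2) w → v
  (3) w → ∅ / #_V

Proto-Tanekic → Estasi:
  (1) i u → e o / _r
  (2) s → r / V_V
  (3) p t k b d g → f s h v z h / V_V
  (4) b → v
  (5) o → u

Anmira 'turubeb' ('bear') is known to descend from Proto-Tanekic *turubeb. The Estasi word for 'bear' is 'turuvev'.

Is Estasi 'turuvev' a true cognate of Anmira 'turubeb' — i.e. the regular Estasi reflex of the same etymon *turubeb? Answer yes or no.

Derive the expected Estasi reflex of *turubeb:
Estasi: *turubeb
  turubeb → torubeb   [pre-rhotic lowering]
  torubeb (rule 2 does not apply)
  torubeb → toruveb   [intervocalic lenition]
  toruveb → toruvev   [unconditioned shift]
  toruvev → turuvev   [vowel merger]
  giving Estasi turuvev.
Estasi 'turuvev' matches the regular reflex exactly, so the pair is cognate.

yes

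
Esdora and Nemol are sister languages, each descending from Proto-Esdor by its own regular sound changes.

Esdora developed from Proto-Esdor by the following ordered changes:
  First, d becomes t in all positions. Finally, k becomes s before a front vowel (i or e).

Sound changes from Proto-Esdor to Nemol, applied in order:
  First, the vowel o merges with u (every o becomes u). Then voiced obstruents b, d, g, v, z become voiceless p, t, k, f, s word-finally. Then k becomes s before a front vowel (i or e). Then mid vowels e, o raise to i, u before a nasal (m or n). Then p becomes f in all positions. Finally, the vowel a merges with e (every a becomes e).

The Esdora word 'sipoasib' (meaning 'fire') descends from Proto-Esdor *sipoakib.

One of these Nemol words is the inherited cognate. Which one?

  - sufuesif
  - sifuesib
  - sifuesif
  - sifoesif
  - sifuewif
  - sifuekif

Nemol: *sipoakib > sipuakib > sipuakip > sipuasip > sifuasif > sifuesif  (by vowel merger, final devoicing, palatalisation, unconditioned shift, vowel merger)

sifuesif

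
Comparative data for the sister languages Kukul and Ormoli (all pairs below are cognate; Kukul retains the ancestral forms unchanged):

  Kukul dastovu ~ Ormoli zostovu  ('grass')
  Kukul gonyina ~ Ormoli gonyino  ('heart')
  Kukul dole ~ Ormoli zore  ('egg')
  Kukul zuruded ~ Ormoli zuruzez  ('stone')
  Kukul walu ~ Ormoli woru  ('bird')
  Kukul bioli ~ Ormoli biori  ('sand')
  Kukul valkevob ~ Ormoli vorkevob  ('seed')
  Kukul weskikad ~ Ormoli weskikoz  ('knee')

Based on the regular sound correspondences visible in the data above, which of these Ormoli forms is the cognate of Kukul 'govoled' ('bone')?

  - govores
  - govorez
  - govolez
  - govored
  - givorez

dole ~ zore — Kukul l corresponds to Ormoli r between vowels (before a front vowel).
zuruded ~ zuruzez, weskikad ~ weskikoz — Kukul d corresponds to Ormoli z word-finally.
Applying these to Kukul 'govoled':
  govoled → govored   (l→r between vowels (before a front vowel))
  govored → govorez   (d→z word-finally)
So the Ormoli cognate is 'govorez'.

govorez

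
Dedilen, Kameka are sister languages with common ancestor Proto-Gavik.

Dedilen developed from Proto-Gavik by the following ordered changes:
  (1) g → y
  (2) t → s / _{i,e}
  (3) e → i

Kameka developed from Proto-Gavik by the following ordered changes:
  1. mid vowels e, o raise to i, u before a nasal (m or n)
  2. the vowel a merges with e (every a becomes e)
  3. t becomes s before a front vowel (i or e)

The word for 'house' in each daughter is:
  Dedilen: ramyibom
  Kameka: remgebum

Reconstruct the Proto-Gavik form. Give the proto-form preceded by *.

*ramgebom

Position 4: Dedilen has y, Kameka has g. Kameka preserves g here (none of its changes turn any other segment into g), so the proto-segment is *g.
Position 5: Dedilen has i, Kameka has e. Taking the neighbouring segments as reconstructed: Dedilen i could go back to *e or *i; Kameka e could go back to *a or *e — the one source consistent with every daughter is *e.
Position 7: Dedilen has o, Kameka has u. Dedilen preserves o here (none of its changes turn any other segment into o), so the proto-segment is *o.
Verify the candidate proto-form against each daughter:
Dedilen: *ramgebom > ramyebom > ramyibom  (by unconditioned shift, vowel merger)
Kameka: start from *ramgebom.
  rule 1 (pre-nasal raising): ramgebom → ramgebum
  rule 2 (vowel merger): ramgebum → remgebum
  rule 3: no change — remgebum
  ⇒ Kameka remgebum
No other proto-form is consistent with every reflex, so the reconstruction is *ramgebom.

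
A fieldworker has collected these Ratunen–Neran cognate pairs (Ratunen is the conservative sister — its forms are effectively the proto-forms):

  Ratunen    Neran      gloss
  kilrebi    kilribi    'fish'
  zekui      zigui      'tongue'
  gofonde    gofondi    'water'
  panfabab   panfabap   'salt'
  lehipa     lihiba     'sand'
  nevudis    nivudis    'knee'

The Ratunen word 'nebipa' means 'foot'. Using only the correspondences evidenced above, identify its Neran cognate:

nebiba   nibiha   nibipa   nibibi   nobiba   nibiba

kilrebi ~ kilribi — Ratunen e corresponds to Neran i after a consonant, before a labial obstruent.
lehipa ~ lihiba — Ratunen p corresponds to Neran b between vowels (before a back vowel).
Applying these to Ratunen 'nebipa':
  nebipa → nibipa   (e→i after a consonant, before a labial obstruent)
  nibipa → nibiba   (p→b between vowels (before a back vowel))
So the Neran cognate is 'nibiba'.

nibiba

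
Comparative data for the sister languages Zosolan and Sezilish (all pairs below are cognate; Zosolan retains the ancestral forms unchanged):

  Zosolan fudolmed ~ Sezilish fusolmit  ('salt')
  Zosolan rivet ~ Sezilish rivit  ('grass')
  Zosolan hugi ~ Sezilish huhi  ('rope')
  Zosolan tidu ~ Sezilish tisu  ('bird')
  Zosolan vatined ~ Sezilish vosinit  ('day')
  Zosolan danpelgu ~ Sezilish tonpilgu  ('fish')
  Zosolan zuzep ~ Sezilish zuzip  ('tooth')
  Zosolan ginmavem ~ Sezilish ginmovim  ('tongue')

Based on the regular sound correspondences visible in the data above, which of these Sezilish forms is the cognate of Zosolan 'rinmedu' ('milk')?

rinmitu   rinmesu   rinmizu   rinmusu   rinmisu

fudolmed ~ fusolmit, rivet ~ rivit — Zosolan e corresponds to Sezilish i after a consonant, before a consonant other than r, m, n, p, b, f, v.
tidu ~ tisu — Zosolan d corresponds to Sezilish s between vowels (before a back vowel).
Applying these to Zosolan 'rinmedu':
  rinmedu → rinmidu   (e→i after a consonant, before a consonant other than r, m, n, p, b, f, v)
  rinmidu → rinmisu   (d→s between vowels (before a back vowel))
So the Sezilish cognate is 'rinmisu'.

rinmisu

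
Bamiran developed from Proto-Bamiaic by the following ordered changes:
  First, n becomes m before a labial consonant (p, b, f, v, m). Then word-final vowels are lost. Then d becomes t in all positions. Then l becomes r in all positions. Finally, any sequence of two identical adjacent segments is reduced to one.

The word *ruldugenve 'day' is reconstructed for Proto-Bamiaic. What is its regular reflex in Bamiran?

Bamiran: *ruldugenve > ruldugemve > ruldugemv > rultugemv > rurtugemv  (by nasal place assimilation, apocope, unconditioned shift, unconditioned shift)

rurtugemv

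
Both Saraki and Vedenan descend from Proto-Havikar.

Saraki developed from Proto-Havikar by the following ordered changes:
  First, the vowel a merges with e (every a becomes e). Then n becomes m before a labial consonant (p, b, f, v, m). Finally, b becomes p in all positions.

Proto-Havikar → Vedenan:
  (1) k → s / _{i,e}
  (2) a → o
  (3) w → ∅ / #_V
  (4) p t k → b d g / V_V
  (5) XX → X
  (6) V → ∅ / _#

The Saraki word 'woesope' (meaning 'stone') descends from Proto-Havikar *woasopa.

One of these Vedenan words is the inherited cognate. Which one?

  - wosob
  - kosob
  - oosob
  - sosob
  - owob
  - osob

osob

Vedenan: start from *woasopa.
  rule 1: no change — woasopa
  rule 2 (vowel merger): woasopa → woosopo
  rule 3 (glide loss): woosopo → oosopo
  rule 4 (intervocalic voicing): oosopo → oosobo
  rule 5 (degemination): oosobo → osobo
  rule 6 (apocope): osobo → osob
  ⇒ Vedenan osob
The other candidates each miss or misapply at least one Vedenan change.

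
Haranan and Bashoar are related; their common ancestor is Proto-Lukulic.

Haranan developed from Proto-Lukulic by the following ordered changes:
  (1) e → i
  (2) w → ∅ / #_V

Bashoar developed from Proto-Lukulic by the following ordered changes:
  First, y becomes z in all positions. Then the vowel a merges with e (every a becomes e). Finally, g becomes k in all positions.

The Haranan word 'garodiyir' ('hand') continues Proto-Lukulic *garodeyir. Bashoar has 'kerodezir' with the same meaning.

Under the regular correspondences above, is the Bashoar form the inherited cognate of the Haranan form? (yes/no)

yes

Derive the expected Bashoar reflex of *garodeyir:
Bashoar: *garodeyir > garodezir > gerodezir > kerodezir  (by unconditioned shift, vowel merger, unconditioned shift)
Bashoar 'kerodezir' matches the regular reflex exactly, so the pair is cognate.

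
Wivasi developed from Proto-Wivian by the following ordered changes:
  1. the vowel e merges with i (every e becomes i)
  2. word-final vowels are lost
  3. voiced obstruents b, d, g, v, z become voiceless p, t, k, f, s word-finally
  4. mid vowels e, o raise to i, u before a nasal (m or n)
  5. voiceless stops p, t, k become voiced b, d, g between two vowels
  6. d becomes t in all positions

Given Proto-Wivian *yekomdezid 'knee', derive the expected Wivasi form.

Wivasi: start from *yekomdezid.
  rule 1 (vowel merger): yekomdezid → yikomdizid
  rule 2: no change — yikomdizid
  rule 3 (final devoicing): yikomdizid → yikomdizit
  rule 4 (pre-nasal raising): yikomdizit → yikumdizit
  rule 5 (intervocalic voicing): yikumdizit → yigumdizit
  rule 6 (unconditioned shift): yigumdizit → yigumtizit
  ⇒ Wivasi yigumtizit

yigumtizit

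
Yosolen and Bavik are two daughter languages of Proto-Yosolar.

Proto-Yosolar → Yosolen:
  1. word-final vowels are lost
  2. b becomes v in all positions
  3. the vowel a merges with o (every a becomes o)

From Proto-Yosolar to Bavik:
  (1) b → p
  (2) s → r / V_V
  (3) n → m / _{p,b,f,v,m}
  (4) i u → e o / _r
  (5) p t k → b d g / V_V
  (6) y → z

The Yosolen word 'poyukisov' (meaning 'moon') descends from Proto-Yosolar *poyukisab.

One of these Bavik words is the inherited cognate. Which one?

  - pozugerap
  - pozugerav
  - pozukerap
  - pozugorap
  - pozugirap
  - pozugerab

Bavik: *poyukisab > poyukisap > poyukirap > poyukerap > poyugerap > pozugerap  (by unconditioned shift, rhotacism, pre-rhotic lowering, intervocalic voicing, unconditioned shift)

pozugerap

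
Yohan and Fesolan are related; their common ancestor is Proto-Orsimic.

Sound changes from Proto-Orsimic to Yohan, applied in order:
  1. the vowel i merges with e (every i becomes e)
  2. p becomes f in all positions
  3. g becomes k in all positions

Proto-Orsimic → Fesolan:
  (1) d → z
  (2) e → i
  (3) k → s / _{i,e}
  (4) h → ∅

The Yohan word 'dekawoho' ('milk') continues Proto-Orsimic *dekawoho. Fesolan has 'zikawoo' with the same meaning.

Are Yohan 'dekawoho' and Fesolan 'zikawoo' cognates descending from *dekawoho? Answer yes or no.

yes

Derive the expected Fesolan reflex of *dekawoho:
Fesolan: *dekawoho
  dekawoho → zekawoho   [unconditioned shift]
  zekawoho → zikawoho   [vowel merger]
  zikawoho (rule 3 does not apply)
  zikawoho → zikawoo   [h-loss]
  giving Fesolan zikawoo.
Fesolan 'zikawoo' matches the regular reflex exactly, so the pair is cognate.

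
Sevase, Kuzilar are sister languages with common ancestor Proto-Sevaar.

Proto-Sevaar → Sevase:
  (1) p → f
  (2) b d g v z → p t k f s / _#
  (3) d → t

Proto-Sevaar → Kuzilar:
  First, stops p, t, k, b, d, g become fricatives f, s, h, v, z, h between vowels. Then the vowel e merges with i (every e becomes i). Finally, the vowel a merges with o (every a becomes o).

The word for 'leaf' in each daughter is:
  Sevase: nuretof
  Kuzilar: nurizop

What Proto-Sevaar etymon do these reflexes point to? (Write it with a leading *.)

*nuredop

Position 4: Sevase has e, Kuzilar has i. Sevase preserves e here (none of its changes turn any other segment into e), so the proto-segment is *e.
Position 5: Sevase has t, Kuzilar has z. Taking the neighbouring segments as reconstructed: Sevase t could go back to *t or *d; Kuzilar z could go back to *d or *z — the one source consistent with every daughter is *d.
Position 7: Sevase has f, Kuzilar has p. Kuzilar preserves p here (none of its changes turn any other segment into p), so the proto-segment is *p.
The remaining positions agree across the daughters. Check the candidate against every language:
Sevase: start from *nuredop.
  rule 1 (unconditioned shift): nuredop → nuredof
  rule 2: no change — nuredof
  rule 3 (unconditioned shift): nuredof → nuretof
  ⇒ Sevase nuretof
Kuzilar: *nuredop
  nuredop → nurezop   [intervocalic lenition]
  nurezop → nurizop   [vowel merger]
  nurizop (rule 3 does not apply)
  giving Kuzilar nurizop.
No other proto-form is consistent with every reflex, so the reconstruction is *nuredop.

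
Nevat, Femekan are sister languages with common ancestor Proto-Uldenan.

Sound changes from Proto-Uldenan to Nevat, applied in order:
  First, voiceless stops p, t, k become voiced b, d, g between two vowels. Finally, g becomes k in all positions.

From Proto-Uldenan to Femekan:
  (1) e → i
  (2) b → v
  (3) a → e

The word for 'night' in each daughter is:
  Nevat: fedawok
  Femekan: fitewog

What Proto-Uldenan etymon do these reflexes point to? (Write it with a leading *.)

Position 7: Nevat has k, Femekan has g. Femekan preserves g here (none of its changes turn any other segment into g), so the proto-segment is *g.
Position 3: Nevat has d, Femekan has t. Femekan preserves t here (none of its changes turn any other segment into t), so the proto-segment is *t.
Continuing position by position gives *fetawog; check it forward:
Nevat: *fetawog > fedawog > fedawok  (by intervocalic voicing, unconditioned shift)
Femekan: *fetawog
  fetawog → fitawog   [vowel merger]
  fitawog (rule 2 does not apply)
  fitawog → fitewog   [vowel merger]
  giving Femekan fitewog.
No other proto-form is consistent with every reflex, so the reconstruction is *fetawog.

*fetawog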